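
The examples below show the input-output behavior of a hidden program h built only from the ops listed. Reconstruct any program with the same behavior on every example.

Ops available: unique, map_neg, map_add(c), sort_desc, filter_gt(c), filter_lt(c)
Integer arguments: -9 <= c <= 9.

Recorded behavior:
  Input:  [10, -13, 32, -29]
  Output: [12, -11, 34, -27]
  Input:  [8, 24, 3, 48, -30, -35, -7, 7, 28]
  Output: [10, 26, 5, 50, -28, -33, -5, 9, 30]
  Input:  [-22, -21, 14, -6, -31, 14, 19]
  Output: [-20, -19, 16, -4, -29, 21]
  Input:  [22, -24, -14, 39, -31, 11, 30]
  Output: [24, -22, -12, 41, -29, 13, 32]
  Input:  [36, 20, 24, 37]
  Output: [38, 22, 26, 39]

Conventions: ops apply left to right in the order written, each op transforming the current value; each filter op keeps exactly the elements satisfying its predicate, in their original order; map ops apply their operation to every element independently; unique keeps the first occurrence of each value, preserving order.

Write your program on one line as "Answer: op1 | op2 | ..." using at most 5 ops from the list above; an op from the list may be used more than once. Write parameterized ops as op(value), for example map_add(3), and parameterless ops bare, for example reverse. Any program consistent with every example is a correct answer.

map_add(2) | map_neg | unique | map_neg

Check, running the answer program on each example:
  [10, -13, 32, -29] -> [12, -11, 34, -27] -> [-12, 11, -34, 27] -> [-12, 11, -34, 27] -> [12, -11, 34, -27]
  [8, 24, 3, 48, -30, -35, -7, 7, 28] -> [10, 26, 5, 50, -28, -33, -5, 9, 30] -> [-10, -26, -5, -50, 28, 33, 5, -9, -30] -> [-10, -26, -5, -50, 28, 33, 5, -9, -30] -> [10, 26, 5, 50, -28, -33, -5, 9, 30]
  [-22, -21, 14, -6, -31, 14, 19] -> [-20, -19, 16, -4, -29, 16, 21] -> [20, 19, -16, 4, 29, -16, -21] -> [20, 19, -16, 4, 29, -21] -> [-20, -19, 16, -4, -29, 21]
  [22, -24, -14, 39, -31, 11, 30] -> [24, -22, -12, 41, -29, 13, 32] -> [-24, 22, 12, -41, 29, -13, -32] -> [-24, 22, 12, -41, 29, -13, -32] -> [24, -22, -12, 41, -29, 13, 32]
  [36, 20, 24, 37] -> [38, 22, 26, 39] -> [-38, -22, -26, -39] -> [-38, -22, -26, -39] -> [38, 22, 26, 39]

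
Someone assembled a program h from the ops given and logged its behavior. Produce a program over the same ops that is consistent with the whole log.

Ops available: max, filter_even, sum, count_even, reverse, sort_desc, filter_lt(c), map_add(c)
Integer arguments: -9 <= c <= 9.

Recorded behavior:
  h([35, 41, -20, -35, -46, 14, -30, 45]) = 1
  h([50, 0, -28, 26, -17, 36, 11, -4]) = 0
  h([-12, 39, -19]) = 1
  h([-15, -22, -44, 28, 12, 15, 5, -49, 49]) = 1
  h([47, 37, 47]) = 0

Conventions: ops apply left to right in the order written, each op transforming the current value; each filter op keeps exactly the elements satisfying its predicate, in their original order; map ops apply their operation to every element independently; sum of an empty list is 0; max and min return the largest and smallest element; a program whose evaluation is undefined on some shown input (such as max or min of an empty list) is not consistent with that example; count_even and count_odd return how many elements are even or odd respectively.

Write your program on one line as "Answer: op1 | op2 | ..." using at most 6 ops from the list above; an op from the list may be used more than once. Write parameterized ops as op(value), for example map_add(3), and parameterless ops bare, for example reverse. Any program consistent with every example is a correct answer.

filter_lt(7) | map_add(9) | filter_lt(-8) | reverse | count_even

Check, running the answer program on each example:
  [35, 41, -20, -35, -46, 14, -30, 45] -> [-20, -35, -46, -30] -> [-11, -26, -37, -21] -> [-11, -26, -37, -21] -> [-21, -37, -26, -11] -> 1
  [50, 0, -28, 26, -17, 36, 11, -4] -> [0, -28, -17, -4] -> [9, -19, -8, 5] -> [-19] -> [-19] -> 0
  [-12, 39, -19] -> [-12, -19] -> [-3, -10] -> [-10] -> [-10] -> 1
  [-15, -22, -44, 28, 12, 15, 5, -49, 49] -> [-15, -22, -44, 5, -49] -> [-6, -13, -35, 14, -40] -> [-13, -35, -40] -> [-40, -35, -13] -> 1
  [47, 37, 47] -> [] -> [] -> [] -> [] -> 0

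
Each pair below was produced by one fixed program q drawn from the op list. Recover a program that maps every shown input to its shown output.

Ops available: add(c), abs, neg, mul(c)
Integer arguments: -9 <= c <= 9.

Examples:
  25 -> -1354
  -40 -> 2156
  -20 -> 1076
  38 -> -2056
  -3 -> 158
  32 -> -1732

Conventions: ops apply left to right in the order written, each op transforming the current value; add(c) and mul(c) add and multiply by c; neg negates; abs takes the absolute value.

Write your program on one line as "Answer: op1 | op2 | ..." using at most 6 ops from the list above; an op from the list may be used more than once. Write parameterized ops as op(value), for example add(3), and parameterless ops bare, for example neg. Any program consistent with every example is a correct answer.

mul(-6) | mul(9) | add(1) | add(-6) | add(1)

Check, running the answer program on each example:
  25 -> -150 -> -1350 -> -1349 -> -1355 -> -1354
  -40 -> 240 -> 2160 -> 2161 -> 2155 -> 2156
  -20 -> 120 -> 1080 -> 1081 -> 1075 -> 1076
  38 -> -228 -> -2052 -> -2051 -> -2057 -> -2056
  -3 -> 18 -> 162 -> 163 -> 157 -> 158
  32 -> -192 -> -1728 -> -1727 -> -1733 -> -1732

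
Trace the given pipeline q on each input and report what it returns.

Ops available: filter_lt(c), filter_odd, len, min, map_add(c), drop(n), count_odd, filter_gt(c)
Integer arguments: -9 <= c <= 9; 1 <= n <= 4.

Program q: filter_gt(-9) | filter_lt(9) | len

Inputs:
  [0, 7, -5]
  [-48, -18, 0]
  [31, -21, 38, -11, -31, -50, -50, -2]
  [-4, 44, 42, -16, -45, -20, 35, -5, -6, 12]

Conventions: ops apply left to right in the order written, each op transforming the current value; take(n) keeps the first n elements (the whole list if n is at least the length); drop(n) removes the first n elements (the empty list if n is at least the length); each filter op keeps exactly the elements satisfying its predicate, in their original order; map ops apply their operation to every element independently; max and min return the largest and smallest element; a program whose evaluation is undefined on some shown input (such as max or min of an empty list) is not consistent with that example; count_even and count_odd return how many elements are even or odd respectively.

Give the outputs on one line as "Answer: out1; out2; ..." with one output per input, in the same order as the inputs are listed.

3; 1; 1; 3

Execution, op by op:
  [0, 7, -5] -> [0, 7, -5] -> [0, 7, -5] -> 3
  [-48, -18, 0] -> [0] -> [0] -> 1
  [31, -21, 38, -11, -31, -50, -50, -2] -> [31, 38, -2] -> [-2] -> 1
  [-4, 44, 42, -16, -45, -20, 35, -5, -6, 12] -> [-4, 44, 42, 35, -5, -6, 12] -> [-4, -5, -6] -> 3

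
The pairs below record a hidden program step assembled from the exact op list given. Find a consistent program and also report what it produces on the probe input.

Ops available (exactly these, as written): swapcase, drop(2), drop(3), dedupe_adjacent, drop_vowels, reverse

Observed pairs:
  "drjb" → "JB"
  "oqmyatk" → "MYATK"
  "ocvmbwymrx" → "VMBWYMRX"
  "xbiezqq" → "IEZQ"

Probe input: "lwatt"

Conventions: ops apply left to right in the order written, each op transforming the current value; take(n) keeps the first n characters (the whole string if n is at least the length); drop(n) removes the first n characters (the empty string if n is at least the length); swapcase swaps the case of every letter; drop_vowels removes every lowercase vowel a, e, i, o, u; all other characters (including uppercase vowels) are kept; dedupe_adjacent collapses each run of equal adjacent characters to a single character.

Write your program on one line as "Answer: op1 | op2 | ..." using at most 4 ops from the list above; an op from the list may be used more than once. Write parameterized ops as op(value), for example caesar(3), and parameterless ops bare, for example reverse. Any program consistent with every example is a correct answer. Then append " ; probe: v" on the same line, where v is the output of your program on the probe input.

drop(2) | dedupe_adjacent | swapcase ; probe: "AT"

Check, running the answer program on each example:
  "drjb" -> "jb" -> "jb" -> "JB"
  "oqmyatk" -> "myatk" -> "myatk" -> "MYATK"
  "ocvmbwymrx" -> "vmbwymrx" -> "vmbwymrx" -> "VMBWYMRX"
  "xbiezqq" -> "iezqq" -> "iezq" -> "IEZQ"
  probe: "lwatt" -> "att" -> "at" -> "AT"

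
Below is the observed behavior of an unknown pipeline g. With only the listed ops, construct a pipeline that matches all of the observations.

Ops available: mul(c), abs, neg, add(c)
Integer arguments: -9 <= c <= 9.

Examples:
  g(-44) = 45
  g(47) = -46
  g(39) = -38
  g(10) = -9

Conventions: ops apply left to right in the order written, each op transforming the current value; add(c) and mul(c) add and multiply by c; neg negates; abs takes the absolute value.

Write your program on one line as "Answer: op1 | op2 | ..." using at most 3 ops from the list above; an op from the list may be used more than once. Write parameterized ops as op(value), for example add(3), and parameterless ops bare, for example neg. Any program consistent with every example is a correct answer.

add(-1) | neg

Check, running the answer program on each example:
  -44 -> -45 -> 45
  47 -> 46 -> -46
  39 -> 38 -> -38
  10 -> 9 -> -9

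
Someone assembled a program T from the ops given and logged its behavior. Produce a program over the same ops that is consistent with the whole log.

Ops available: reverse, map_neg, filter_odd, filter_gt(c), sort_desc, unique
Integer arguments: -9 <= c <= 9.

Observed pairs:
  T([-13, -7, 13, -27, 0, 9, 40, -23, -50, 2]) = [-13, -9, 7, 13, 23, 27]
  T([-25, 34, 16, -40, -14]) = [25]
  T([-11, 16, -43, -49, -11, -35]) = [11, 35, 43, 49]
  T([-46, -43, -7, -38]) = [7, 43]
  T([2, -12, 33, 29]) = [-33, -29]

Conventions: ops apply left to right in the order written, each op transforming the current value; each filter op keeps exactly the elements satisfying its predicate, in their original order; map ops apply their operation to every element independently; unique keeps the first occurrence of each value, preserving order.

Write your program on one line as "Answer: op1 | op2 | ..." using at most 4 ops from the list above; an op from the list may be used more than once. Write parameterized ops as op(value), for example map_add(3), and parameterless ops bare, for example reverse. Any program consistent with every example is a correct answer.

filter_odd | sort_desc | map_neg | unique

Check, running the answer program on each example:
  [-13, -7, 13, -27, 0, 9, 40, -23, -50, 2] -> [-13, -7, 13, -27, 9, -23] -> [13, 9, -7, -13, -23, -27] -> [-13, -9, 7, 13, 23, 27] -> [-13, -9, 7, 13, 23, 27]
  [-25, 34, 16, -40, -14] -> [-25] -> [-25] -> [25] -> [25]
  [-11, 16, -43, -49, -11, -35] -> [-11, -43, -49, -11, -35] -> [-11, -11, -35, -43, -49] -> [11, 11, 35, 43, 49] -> [11, 35, 43, 49]
  [-46, -43, -7, -38] -> [-43, -7] -> [-7, -43] -> [7, 43] -> [7, 43]
  [2, -12, 33, 29] -> [33, 29] -> [33, 29] -> [-33, -29] -> [-33, -29]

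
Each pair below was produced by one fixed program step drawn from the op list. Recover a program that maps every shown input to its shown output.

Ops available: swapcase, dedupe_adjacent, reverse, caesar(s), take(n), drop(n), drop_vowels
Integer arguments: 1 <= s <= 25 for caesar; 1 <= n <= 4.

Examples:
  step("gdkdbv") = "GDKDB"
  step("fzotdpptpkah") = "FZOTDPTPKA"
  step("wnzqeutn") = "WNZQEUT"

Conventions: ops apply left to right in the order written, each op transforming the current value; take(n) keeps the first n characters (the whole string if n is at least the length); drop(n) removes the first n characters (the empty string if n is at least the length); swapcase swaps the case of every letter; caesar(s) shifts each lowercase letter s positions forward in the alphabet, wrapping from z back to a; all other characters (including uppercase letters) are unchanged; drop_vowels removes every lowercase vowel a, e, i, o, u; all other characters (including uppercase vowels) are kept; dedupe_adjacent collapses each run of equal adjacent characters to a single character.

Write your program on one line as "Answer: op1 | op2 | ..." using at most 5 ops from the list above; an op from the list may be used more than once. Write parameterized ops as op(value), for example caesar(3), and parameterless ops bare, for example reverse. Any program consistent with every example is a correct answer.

swapcase | reverse | drop(1) | reverse | dedupe_adjacent

Check, running the answer program on each example:
  "gdkdbv" -> "GDKDBV" -> "VBDKDG" -> "BDKDG" -> "GDKDB" -> "GDKDB"
  "fzotdpptpkah" -> "FZOTDPPTPKAH" -> "HAKPTPPDTOZF" -> "AKPTPPDTOZF" -> "FZOTDPPTPKA" -> "FZOTDPTPKA"
  "wnzqeutn" -> "WNZQEUTN" -> "NTUEQZNW" -> "TUEQZNW" -> "WNZQEUT" -> "WNZQEUT"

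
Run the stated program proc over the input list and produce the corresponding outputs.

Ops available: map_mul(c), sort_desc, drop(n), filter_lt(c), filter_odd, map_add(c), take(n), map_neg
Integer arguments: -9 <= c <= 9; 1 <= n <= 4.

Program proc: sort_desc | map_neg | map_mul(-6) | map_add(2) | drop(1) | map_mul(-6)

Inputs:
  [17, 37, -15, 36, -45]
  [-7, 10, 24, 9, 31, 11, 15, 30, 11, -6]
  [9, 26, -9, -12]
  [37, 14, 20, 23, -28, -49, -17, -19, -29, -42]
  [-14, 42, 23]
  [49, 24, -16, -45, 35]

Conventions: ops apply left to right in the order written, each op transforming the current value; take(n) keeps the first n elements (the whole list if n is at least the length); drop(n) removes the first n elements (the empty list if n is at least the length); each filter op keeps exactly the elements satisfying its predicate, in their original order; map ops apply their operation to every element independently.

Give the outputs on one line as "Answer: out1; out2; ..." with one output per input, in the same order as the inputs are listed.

Execution, op by op:
  [17, 37, -15, 36, -45] -> [37, 36, 17, -15, -45] -> [-37, -36, -17, 15, 45] -> [222, 216, 102, -90, -270] -> [224, 218, 104, -88, -268] -> [218, 104, -88, -268] -> [-1308, -624, 528, 1608]
  [-7, 10, 24, 9, 31, 11, 15, 30, 11, -6] -> [31, 30, 24, 15, 11, 11, 10, 9, -6, -7] -> [-31, -30, -24, -15, -11, -11, -10, -9, 6, 7] -> [186, 180, 144, 90, 66, 66, 60, 54, -36, -42] -> [188, 182, 146, 92, 68, 68, 62, 56, -34, -40] -> [182, 146, 92, 68, 68, 62, 56, -34, -40] -> [-1092, -876, -552, -408, -408, -372, -336, 204, 240]
  [9, 26, -9, -12] -> [26, 9, -9, -12] -> [-26, -9, 9, 12] -> [156, 54, -54, -72] -> [158, 56, -52, -70] -> [56, -52, -70] -> [-336, 312, 420]
  [37, 14, 20, 23, -28, -49, -17, -19, -29, -42] -> [37, 23, 20, 14, -17, -19, -28, -29, -42, -49] -> [-37, -23, -20, -14, 17, 19, 28, 29, 42, 49] -> [222, 138, 120, 84, -102, -114, -168, -174, -252, -294] -> [224, 140, 122, 86, -100, -112, -166, -172, -250, -292] -> [140, 122, 86, -100, -112, -166, -172, -250, -292] -> [-840, -732, -516, 600, 672, 996, 1032, 1500, 1752]
  [-14, 42, 23] -> [42, 23, -14] -> [-42, -23, 14] -> [252, 138, -84] -> [254, 140, -82] -> [140, -82] -> [-840, 492]
  [49, 24, -16, -45, 35] -> [49, 35, 24, -16, -45] -> [-49, -35, -24, 16, 45] -> [294, 210, 144, -96, -270] -> [296, 212, 146, -94, -268] -> [212, 146, -94, -268] -> [-1272, -876, 564, 1608]

[-1308, -624, 528, 1608]; [-1092, -876, -552, -408, -408, -372, -336, 204, 240]; [-336, 312, 420]; [-840, -732, -516, 600, 672, 996, 1032, 1500, 1752]; [-840, 492]; [-1272, -876, 564, 1608]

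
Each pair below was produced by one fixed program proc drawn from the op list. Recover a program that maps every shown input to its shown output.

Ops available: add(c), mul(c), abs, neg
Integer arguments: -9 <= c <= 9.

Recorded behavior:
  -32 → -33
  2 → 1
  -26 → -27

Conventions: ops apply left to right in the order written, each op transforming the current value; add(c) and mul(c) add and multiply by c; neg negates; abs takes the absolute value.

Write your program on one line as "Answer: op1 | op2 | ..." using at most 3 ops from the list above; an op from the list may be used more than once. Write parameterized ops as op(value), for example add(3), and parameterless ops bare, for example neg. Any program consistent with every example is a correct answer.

add(9) | add(-7) | add(-3)

Check, running the answer program on each example:
  -32 -> -23 -> -30 -> -33
  2 -> 11 -> 4 -> 1
  -26 -> -17 -> -24 -> -27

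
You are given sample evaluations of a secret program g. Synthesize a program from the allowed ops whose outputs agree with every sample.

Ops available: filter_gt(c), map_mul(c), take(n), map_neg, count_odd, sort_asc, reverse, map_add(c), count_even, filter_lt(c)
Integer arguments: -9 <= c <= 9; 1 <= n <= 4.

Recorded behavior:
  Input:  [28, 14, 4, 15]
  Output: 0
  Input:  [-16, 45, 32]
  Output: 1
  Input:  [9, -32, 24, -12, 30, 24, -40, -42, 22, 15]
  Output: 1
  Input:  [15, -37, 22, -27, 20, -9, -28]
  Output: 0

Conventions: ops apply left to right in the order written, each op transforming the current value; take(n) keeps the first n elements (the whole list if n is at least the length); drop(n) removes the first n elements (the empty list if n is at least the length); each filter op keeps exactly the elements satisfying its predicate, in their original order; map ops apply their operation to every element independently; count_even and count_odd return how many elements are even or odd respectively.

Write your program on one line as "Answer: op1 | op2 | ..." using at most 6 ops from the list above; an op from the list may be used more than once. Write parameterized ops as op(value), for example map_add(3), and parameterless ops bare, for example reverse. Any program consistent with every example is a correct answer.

map_add(9) | take(4) | filter_lt(-3) | map_add(4) | reverse | count_odd

Check, running the answer program on each example:
  [28, 14, 4, 15] -> [37, 23, 13, 24] -> [37, 23, 13, 24] -> [] -> [] -> [] -> 0
  [-16, 45, 32] -> [-7, 54, 41] -> [-7, 54, 41] -> [-7] -> [-3] -> [-3] -> 1
  [9, -32, 24, -12, 30, 24, -40, -42, 22, 15] -> [18, -23, 33, -3, 39, 33, -31, -33, 31, 24] -> [18, -23, 33, -3] -> [-23] -> [-19] -> [-19] -> 1
  [15, -37, 22, -27, 20, -9, -28] -> [24, -28, 31, -18, 29, 0, -19] -> [24, -28, 31, -18] -> [-28, -18] -> [-24, -14] -> [-14, -24] -> 0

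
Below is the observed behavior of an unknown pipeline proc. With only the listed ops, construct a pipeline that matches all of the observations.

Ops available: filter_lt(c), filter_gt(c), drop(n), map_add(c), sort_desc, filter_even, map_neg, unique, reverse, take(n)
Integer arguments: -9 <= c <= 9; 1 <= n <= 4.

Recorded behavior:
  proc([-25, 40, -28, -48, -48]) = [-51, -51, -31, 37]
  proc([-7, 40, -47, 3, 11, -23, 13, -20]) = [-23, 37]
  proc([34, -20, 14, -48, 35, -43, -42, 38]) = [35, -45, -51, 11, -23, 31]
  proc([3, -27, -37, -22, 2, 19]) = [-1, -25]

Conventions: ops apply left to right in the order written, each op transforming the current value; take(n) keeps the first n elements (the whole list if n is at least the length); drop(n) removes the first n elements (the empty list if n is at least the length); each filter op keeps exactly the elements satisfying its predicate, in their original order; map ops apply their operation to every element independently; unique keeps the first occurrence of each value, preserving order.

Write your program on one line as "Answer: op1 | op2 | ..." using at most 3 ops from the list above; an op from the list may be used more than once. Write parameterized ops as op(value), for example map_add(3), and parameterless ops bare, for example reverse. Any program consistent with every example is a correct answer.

reverse | filter_even | map_add(-3)

Check, running the answer program on each example:
  [-25, 40, -28, -48, -48] -> [-48, -48, -28, 40, -25] -> [-48, -48, -28, 40] -> [-51, -51, -31, 37]
  [-7, 40, -47, 3, 11, -23, 13, -20] -> [-20, 13, -23, 11, 3, -47, 40, -7] -> [-20, 40] -> [-23, 37]
  [34, -20, 14, -48, 35, -43, -42, 38] -> [38, -42, -43, 35, -48, 14, -20, 34] -> [38, -42, -48, 14, -20, 34] -> [35, -45, -51, 11, -23, 31]
  [3, -27, -37, -22, 2, 19] -> [19, 2, -22, -37, -27, 3] -> [2, -22] -> [-1, -25]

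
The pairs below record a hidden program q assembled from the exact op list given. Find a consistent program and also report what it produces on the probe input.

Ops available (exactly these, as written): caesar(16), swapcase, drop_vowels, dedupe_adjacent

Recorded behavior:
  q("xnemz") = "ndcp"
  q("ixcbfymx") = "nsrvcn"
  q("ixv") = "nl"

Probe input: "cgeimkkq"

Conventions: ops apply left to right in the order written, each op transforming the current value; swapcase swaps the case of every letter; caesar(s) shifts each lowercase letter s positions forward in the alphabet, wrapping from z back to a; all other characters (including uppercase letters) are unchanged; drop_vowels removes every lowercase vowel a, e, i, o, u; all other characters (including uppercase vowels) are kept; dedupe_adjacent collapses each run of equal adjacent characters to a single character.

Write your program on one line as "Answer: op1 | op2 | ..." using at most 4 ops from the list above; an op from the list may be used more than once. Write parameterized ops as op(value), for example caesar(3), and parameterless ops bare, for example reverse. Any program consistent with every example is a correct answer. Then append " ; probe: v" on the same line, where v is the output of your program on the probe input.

drop_vowels | caesar(16) | drop_vowels ; probe: "swcg"

Check, running the answer program on each example:
  "xnemz" -> "xnmz" -> "ndcp" -> "ndcp"
  "ixcbfymx" -> "xcbfymx" -> "nsrvocn" -> "nsrvcn"
  "ixv" -> "xv" -> "nl" -> "nl"
  probe: "cgeimkkq" -> "cgmkkq" -> "swcaag" -> "swcg"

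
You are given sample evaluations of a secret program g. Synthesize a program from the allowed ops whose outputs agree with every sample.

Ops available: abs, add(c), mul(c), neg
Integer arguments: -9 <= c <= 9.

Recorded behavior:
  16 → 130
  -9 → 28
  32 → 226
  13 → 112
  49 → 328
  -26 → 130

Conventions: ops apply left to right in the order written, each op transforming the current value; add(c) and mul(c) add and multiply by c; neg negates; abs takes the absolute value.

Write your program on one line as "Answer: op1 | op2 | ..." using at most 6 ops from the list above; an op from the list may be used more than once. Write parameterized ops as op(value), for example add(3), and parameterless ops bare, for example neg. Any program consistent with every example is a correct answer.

add(3) | add(2) | mul(-6) | abs | add(4)

Check, running the answer program on each example:
  16 -> 19 -> 21 -> -126 -> 126 -> 130
  -9 -> -6 -> -4 -> 24 -> 24 -> 28
  32 -> 35 -> 37 -> -222 -> 222 -> 226
  13 -> 16 -> 18 -> -108 -> 108 -> 112
  49 -> 52 -> 54 -> -324 -> 324 -> 328
  -26 -> -23 -> -21 -> 126 -> 126 -> 130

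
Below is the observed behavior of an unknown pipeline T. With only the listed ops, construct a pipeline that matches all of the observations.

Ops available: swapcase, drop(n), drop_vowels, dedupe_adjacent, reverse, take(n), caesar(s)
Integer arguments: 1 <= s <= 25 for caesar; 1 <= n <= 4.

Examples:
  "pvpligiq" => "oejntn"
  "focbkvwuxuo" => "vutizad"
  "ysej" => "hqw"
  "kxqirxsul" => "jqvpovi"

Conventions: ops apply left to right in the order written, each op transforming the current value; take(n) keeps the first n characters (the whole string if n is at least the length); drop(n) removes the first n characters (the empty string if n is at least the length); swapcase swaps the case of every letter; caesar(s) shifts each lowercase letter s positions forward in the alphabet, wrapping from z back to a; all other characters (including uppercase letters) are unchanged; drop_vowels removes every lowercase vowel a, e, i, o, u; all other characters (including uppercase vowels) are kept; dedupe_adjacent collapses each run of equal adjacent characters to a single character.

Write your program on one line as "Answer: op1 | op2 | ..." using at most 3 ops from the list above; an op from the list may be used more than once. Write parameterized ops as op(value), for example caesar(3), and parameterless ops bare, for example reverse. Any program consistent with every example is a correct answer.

drop_vowels | reverse | caesar(24)

Check, running the answer program on each example:
  "pvpligiq" -> "pvplgq" -> "qglpvp" -> "oejntn"
  "focbkvwuxuo" -> "fcbkvwx" -> "xwvkbcf" -> "vutizad"
  "ysej" -> "ysj" -> "jsy" -> "hqw"
  "kxqirxsul" -> "kxqrxsl" -> "lsxrqxk" -> "jqvpovi"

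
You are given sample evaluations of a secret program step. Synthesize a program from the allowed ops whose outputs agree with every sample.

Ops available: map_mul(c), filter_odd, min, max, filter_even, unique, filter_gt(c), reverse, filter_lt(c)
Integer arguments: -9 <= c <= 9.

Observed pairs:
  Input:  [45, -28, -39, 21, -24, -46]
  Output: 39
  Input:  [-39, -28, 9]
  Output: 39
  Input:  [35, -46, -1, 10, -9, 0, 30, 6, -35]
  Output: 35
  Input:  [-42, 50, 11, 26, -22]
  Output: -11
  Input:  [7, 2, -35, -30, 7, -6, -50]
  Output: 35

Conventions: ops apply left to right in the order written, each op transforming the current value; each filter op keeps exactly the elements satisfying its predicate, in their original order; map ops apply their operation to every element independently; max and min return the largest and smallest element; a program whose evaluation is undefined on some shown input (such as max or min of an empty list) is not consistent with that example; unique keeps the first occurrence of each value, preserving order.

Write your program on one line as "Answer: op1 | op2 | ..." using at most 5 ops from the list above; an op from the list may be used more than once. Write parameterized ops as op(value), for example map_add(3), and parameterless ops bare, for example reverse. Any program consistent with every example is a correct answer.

reverse | unique | filter_odd | map_mul(-1) | max

Check, running the answer program on each example:
  [45, -28, -39, 21, -24, -46] -> [-46, -24, 21, -39, -28, 45] -> [-46, -24, 21, -39, -28, 45] -> [21, -39, 45] -> [-21, 39, -45] -> 39
  [-39, -28, 9] -> [9, -28, -39] -> [9, -28, -39] -> [9, -39] -> [-9, 39] -> 39
  [35, -46, -1, 10, -9, 0, 30, 6, -35] -> [-35, 6, 30, 0, -9, 10, -1, -46, 35] -> [-35, 6, 30, 0, -9, 10, -1, -46, 35] -> [-35, -9, -1, 35] -> [35, 9, 1, -35] -> 35
  [-42, 50, 11, 26, -22] -> [-22, 26, 11, 50, -42] -> [-22, 26, 11, 50, -42] -> [11] -> [-11] -> -11
  [7, 2, -35, -30, 7, -6, -50] -> [-50, -6, 7, -30, -35, 2, 7] -> [-50, -6, 7, -30, -35, 2] -> [7, -35] -> [-7, 35] -> 35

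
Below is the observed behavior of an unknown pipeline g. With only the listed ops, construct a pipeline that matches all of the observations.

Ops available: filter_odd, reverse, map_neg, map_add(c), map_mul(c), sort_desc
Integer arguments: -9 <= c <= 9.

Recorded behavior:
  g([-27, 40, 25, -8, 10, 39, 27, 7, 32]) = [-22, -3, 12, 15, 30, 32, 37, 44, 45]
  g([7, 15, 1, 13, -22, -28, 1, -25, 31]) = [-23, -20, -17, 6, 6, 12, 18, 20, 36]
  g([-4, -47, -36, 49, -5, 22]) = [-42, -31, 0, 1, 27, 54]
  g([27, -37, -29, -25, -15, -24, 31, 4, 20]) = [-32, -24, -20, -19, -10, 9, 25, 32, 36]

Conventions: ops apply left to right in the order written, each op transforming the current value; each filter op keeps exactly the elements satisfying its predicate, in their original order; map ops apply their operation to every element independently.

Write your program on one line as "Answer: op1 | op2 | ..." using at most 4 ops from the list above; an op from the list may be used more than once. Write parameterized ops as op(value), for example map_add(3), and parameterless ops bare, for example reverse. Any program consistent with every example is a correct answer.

map_add(8) | sort_desc | map_add(-3) | reverse

Check, running the answer program on each example:
  [-27, 40, 25, -8, 10, 39, 27, 7, 32] -> [-19, 48, 33, 0, 18, 47, 35, 15, 40] -> [48, 47, 40, 35, 33, 18, 15, 0, -19] -> [45, 44, 37, 32, 30, 15, 12, -3, -22] -> [-22, -3, 12, 15, 30, 32, 37, 44, 45]
  [7, 15, 1, 13, -22, -28, 1, -25, 31] -> [15, 23, 9, 21, -14, -20, 9, -17, 39] -> [39, 23, 21, 15, 9, 9, -14, -17, -20] -> [36, 20, 18, 12, 6, 6, -17, -20, -23] -> [-23, -20, -17, 6, 6, 12, 18, 20, 36]
  [-4, -47, -36, 49, -5, 22] -> [4, -39, -28, 57, 3, 30] -> [57, 30, 4, 3, -28, -39] -> [54, 27, 1, 0, -31, -42] -> [-42, -31, 0, 1, 27, 54]
  [27, -37, -29, -25, -15, -24, 31, 4, 20] -> [35, -29, -21, -17, -7, -16, 39, 12, 28] -> [39, 35, 28, 12, -7, -16, -17, -21, -29] -> [36, 32, 25, 9, -10, -19, -20, -24, -32] -> [-32, -24, -20, -19, -10, 9, 25, 32, 36]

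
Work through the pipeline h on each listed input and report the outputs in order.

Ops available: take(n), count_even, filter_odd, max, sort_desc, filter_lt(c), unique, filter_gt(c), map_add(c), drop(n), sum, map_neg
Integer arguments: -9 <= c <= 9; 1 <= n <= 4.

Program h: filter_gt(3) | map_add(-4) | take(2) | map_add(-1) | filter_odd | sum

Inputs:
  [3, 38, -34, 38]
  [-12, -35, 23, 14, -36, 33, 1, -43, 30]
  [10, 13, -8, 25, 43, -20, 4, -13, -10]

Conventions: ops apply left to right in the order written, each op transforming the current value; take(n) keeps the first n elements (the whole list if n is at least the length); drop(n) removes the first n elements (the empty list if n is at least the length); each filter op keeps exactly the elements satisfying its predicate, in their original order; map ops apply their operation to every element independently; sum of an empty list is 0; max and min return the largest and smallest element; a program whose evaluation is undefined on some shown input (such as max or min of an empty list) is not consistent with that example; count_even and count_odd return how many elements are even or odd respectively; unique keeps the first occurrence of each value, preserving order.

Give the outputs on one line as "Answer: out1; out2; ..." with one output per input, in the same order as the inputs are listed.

Execution, op by op:
  [3, 38, -34, 38] -> [38, 38] -> [34, 34] -> [34, 34] -> [33, 33] -> [33, 33] -> 66
  [-12, -35, 23, 14, -36, 33, 1, -43, 30] -> [23, 14, 33, 30] -> [19, 10, 29, 26] -> [19, 10] -> [18, 9] -> [9] -> 9
  [10, 13, -8, 25, 43, -20, 4, -13, -10] -> [10, 13, 25, 43, 4] -> [6, 9, 21, 39, 0] -> [6, 9] -> [5, 8] -> [5] -> 5

66; 9; 5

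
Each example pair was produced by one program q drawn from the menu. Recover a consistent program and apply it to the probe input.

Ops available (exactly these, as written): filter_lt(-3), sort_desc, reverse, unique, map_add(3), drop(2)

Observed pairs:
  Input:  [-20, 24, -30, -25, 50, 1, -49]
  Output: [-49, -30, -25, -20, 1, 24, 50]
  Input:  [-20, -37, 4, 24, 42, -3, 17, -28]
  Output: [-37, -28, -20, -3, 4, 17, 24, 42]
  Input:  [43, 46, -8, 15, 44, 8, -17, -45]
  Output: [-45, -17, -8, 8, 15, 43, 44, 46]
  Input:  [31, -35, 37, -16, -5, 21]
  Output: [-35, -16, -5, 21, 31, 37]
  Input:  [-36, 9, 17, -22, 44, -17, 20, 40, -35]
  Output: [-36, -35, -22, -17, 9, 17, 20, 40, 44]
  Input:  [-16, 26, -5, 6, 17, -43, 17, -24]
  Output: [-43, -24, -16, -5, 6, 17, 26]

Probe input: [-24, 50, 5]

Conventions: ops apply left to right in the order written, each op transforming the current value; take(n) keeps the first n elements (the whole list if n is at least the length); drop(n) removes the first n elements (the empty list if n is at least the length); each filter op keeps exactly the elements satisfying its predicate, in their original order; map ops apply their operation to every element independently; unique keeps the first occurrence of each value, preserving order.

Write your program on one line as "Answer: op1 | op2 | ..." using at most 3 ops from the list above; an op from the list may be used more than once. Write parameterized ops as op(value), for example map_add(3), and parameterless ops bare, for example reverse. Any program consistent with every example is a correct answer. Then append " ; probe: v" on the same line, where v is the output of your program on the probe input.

unique | sort_desc | reverse ; probe: [-24, 5, 50]

Check, running the answer program on each example:
  [-20, 24, -30, -25, 50, 1, -49] -> [-20, 24, -30, -25, 50, 1, -49] -> [50, 24, 1, -20, -25, -30, -49] -> [-49, -30, -25, -20, 1, 24, 50]
  [-20, -37, 4, 24, 42, -3, 17, -28] -> [-20, -37, 4, 24, 42, -3, 17, -28] -> [42, 24, 17, 4, -3, -20, -28, -37] -> [-37, -28, -20, -3, 4, 17, 24, 42]
  [43, 46, -8, 15, 44, 8, -17, -45] -> [43, 46, -8, 15, 44, 8, -17, -45] -> [46, 44, 43, 15, 8, -8, -17, -45] -> [-45, -17, -8, 8, 15, 43, 44, 46]
  [31, -35, 37, -16, -5, 21] -> [31, -35, 37, -16, -5, 21] -> [37, 31, 21, -5, -16, -35] -> [-35, -16, -5, 21, 31, 37]
  [-36, 9, 17, -22, 44, -17, 20, 40, -35] -> [-36, 9, 17, -22, 44, -17, 20, 40, -35] -> [44, 40, 20, 17, 9, -17, -22, -35, -36] -> [-36, -35, -22, -17, 9, 17, 20, 40, 44]
  [-16, 26, -5, 6, 17, -43, 17, -24] -> [-16, 26, -5, 6, 17, -43, -24] -> [26, 17, 6, -5, -16, -24, -43] -> [-43, -24, -16, -5, 6, 17, 26]
  probe: [-24, 50, 5] -> [-24, 50, 5] -> [50, 5, -24] -> [-24, 5, 50]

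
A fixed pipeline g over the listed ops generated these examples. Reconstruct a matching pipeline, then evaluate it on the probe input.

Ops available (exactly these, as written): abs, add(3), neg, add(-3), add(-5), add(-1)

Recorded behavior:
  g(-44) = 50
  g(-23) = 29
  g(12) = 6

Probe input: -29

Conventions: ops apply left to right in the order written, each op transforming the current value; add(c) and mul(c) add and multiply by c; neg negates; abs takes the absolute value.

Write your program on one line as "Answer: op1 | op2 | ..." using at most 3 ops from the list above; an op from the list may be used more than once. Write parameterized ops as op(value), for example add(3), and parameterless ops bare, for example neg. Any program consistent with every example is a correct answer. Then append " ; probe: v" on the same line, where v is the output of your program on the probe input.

add(-1) | add(-5) | abs ; probe: 35

Check, running the answer program on each example:
  -44 -> -45 -> -50 -> 50
  -23 -> -24 -> -29 -> 29
  12 -> 11 -> 6 -> 6
  probe: -29 -> -30 -> -35 -> 35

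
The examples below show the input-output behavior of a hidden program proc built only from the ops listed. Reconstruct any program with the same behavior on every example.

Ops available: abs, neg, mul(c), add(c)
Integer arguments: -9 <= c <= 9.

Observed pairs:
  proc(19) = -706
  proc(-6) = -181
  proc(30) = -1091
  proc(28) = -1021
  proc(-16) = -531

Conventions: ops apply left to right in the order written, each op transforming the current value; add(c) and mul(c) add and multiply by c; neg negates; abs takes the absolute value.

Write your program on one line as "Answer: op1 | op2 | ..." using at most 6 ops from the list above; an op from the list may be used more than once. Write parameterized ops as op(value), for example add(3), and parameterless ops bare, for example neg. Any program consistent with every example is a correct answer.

mul(-7) | add(-7) | abs | mul(-5) | add(-6)

Check, running the answer program on each example:
  19 -> -133 -> -140 -> 140 -> -700 -> -706
  -6 -> 42 -> 35 -> 35 -> -175 -> -181
  30 -> -210 -> -217 -> 217 -> -1085 -> -1091
  28 -> -196 -> -203 -> 203 -> -1015 -> -1021
  -16 -> 112 -> 105 -> 105 -> -525 -> -531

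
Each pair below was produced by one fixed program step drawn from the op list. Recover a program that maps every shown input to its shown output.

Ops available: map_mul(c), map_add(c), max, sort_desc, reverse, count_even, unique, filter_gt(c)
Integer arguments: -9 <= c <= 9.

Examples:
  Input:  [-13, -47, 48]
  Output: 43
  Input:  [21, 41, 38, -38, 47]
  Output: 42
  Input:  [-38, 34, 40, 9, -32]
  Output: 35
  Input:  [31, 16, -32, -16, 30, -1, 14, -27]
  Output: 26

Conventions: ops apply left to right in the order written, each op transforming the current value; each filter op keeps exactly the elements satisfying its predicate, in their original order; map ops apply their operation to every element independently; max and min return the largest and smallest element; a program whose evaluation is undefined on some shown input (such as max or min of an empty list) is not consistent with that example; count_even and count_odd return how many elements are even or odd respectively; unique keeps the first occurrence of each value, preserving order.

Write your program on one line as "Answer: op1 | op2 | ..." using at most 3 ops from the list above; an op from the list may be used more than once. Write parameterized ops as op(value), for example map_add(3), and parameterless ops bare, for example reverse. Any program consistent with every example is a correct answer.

map_add(-5) | filter_gt(-9) | max

Check, running the answer program on each example:
  [-13, -47, 48] -> [-18, -52, 43] -> [43] -> 43
  [21, 41, 38, -38, 47] -> [16, 36, 33, -43, 42] -> [16, 36, 33, 42] -> 42
  [-38, 34, 40, 9, -32] -> [-43, 29, 35, 4, -37] -> [29, 35, 4] -> 35
  [31, 16, -32, -16, 30, -1, 14, -27] -> [26, 11, -37, -21, 25, -6, 9, -32] -> [26, 11, 25, -6, 9] -> 26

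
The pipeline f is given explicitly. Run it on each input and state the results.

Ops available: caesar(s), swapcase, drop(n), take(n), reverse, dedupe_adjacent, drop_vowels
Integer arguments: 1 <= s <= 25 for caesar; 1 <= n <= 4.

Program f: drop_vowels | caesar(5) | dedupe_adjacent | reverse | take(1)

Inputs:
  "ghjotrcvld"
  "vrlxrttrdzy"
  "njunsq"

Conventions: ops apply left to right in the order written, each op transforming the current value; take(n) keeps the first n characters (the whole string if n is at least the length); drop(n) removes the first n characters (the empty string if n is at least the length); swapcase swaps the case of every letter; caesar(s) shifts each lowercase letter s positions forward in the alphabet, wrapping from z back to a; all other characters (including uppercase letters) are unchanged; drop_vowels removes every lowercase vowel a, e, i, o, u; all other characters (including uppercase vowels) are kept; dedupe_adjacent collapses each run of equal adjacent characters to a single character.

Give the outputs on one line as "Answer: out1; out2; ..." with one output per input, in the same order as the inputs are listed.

Execution, op by op:
  "ghjotrcvld" -> "ghjtrcvld" -> "lmoywhaqi" -> "lmoywhaqi" -> "iqahwyoml" -> "i"
  "vrlxrttrdzy" -> "vrlxrttrdzy" -> "awqcwyywied" -> "awqcwywied" -> "deiwywcqwa" -> "d"
  "njunsq" -> "njnsq" -> "sosxv" -> "sosxv" -> "vxsos" -> "v"

"i"; "d"; "v"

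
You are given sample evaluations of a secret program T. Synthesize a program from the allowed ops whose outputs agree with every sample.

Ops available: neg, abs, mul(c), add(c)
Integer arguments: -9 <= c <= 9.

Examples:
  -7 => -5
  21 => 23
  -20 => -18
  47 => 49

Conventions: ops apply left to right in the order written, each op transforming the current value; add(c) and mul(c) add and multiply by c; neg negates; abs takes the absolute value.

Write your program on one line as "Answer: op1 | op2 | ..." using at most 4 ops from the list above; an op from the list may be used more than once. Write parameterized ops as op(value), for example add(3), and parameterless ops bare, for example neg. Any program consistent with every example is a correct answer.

neg | add(-2) | neg

Check, running the answer program on each example:
  -7 -> 7 -> 5 -> -5
  21 -> -21 -> -23 -> 23
  -20 -> 20 -> 18 -> -18
  47 -> -47 -> -49 -> 49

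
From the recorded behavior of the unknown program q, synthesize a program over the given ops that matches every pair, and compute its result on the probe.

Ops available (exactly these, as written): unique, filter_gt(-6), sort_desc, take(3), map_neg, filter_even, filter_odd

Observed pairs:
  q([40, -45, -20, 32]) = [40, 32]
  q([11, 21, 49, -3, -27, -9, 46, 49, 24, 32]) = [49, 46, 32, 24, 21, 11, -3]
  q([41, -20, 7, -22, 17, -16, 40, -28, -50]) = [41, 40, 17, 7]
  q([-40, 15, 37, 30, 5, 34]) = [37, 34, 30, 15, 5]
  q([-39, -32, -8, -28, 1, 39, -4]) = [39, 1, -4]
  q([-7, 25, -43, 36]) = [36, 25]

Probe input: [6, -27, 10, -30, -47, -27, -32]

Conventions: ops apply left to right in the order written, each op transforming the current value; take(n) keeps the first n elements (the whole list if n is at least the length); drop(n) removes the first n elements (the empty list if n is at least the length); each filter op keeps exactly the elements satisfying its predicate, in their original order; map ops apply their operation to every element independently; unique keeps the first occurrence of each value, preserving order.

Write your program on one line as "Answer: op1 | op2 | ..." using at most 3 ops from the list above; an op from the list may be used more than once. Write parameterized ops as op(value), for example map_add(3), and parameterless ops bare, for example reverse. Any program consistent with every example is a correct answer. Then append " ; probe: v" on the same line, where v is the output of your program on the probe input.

unique | sort_desc | filter_gt(-6) ; probe: [10, 6]

Check, running the answer program on each example:
  [40, -45, -20, 32] -> [40, -45, -20, 32] -> [40, 32, -20, -45] -> [40, 32]
  [11, 21, 49, -3, -27, -9, 46, 49, 24, 32] -> [11, 21, 49, -3, -27, -9, 46, 24, 32] -> [49, 46, 32, 24, 21, 11, -3, -9, -27] -> [49, 46, 32, 24, 21, 11, -3]
  [41, -20, 7, -22, 17, -16, 40, -28, -50] -> [41, -20, 7, -22, 17, -16, 40, -28, -50] -> [41, 40, 17, 7, -16, -20, -22, -28, -50] -> [41, 40, 17, 7]
  [-40, 15, 37, 30, 5, 34] -> [-40, 15, 37, 30, 5, 34] -> [37, 34, 30, 15, 5, -40] -> [37, 34, 30, 15, 5]
  [-39, -32, -8, -28, 1, 39, -4] -> [-39, -32, -8, -28, 1, 39, -4] -> [39, 1, -4, -8, -28, -32, -39] -> [39, 1, -4]
  [-7, 25, -43, 36] -> [-7, 25, -43, 36] -> [36, 25, -7, -43] -> [36, 25]
  probe: [6, -27, 10, -30, -47, -27, -32] -> [6, -27, 10, -30, -47, -32] -> [10, 6, -27, -30, -32, -47] -> [10, 6]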